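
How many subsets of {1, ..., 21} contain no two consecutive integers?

Let a(n) count such subsets of {1, ..., n}. Either n is excluded (a(n-1) ways) or n is included, forcing n-1 out (a(n-2) ways), so a(n) = a(n-1) + a(n-2) with a(1)=2, a(2)=3.
Building up term by term: a(1)=2, a(2)=3, a(3)=5, a(4)=8, a(5)=13, a(6)=21, a(7)=34, a(8)=55, a(9)=89, a(10)=144, a(11)=233, a(12)=377, a(13)=610, a(14)=987, a(15)=1597, a(16)=2584, a(17)=4181, a(18)=6765, a(19)=10946, a(20)=17711, a(21)=28657.

Final answer: 28657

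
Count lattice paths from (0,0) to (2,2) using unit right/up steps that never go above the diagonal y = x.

Total monotonic paths to (2,2): C(4,2) = 6.
Reflecting each bad path at its first crossing gives a bijection with paths to (1,3): C(4,3) = 4.
Valid Dyck paths: 6 - 4.
(These counts are the Catalan numbers.)

Final answer: C_{2} = 2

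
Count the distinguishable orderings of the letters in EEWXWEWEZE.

Letters (E:5, W:3, X:1, Z:1). Total letters: 10.
Permutations = 10!/(5! x 3!).

Final answer: 5040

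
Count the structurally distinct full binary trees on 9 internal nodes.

This is counted by the nth Catalan number C_n. Here n = 9.
C_n = (2n)!/(n!(n+1)!), so C_{9} = 18!/(9! x 10!) = C(18,9)/10 = 48620/10.

Final answer: C_{9} = 4862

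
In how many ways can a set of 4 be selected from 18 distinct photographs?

C(18,4) = 18!/(4! x 14!).

Final answer: \binom{18}{4} = 3060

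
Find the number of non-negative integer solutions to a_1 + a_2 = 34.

Stars and bars with 34 stars and 1 bars:
C(34+2-1, 2-1) = C(35,1).

Final answer: C(35,1) = 35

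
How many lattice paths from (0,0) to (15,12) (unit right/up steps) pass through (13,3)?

Paths (0,0)->(13,3): C(16,3) = 560.
Paths (13,3)->(15,12): C(11,9) = 55.
By multiplication principle: 560 x 55.

Final answer: 30800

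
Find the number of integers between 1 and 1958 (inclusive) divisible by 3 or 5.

Multiples of 3: 652. Multiples of 5: 391. Of both (lcm=15): 130.
By inclusion-exclusion: 652 + 391 - 130.

Final answer: 913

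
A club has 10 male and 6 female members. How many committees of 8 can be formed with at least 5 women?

Sum over valid woman counts:
C(6,5)C(10,3) = 720
C(6,6)C(10,2) = 45
Total: 720 + 45.

Final answer: 765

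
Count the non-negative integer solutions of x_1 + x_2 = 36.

Stars and bars with 36 stars and 1 bars:
C(36+2-1, 2-1) = C(37,1).

Final answer: C(37,1) = 37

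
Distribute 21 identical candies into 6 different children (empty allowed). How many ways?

Stars and bars: C(n+k-1, k-1) = C(26,5).

Final answer: C(26,5) = 65780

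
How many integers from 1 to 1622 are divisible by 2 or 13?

Multiples of 2: 811. Multiples of 13: 124. Of both (lcm=26): 62.
By inclusion-exclusion: 811 + 124 - 62.

Final answer: 873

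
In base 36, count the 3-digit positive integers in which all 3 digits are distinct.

The leading digit has 35 choices (anything but zero); the next has 35 (anything but the first), then 34, and so on, one fewer each time.
Total: 35 x 35 x 34.

Final answer: 41650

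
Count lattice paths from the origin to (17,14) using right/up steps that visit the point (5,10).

Paths (0,0)->(5,10): C(15,10) = 3003.
Paths (5,10)->(17,14): C(16,4) = 1820.
By multiplication principle: 3003 x 1820.

Final answer: 5465460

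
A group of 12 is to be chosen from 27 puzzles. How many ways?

C(27,12) = 27!/(12! x 15!).

Final answer: \binom{27}{12} = 17383860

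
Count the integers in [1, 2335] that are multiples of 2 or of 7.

Multiples of 2: 1167. Multiples of 7: 333. Of both (lcm=14): 166.
By inclusion-exclusion: 1167 + 333 - 166.

Final answer: 1334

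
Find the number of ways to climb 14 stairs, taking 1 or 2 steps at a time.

Let f(n) be the number of climbs. Removing the last move (1 or 2 steps) gives f(n) = f(n-1) + f(n-2); base cases f(1)=1, f(2)=2.
Iterating the recurrence: f(1)=1, f(2)=2, f(3)=3, f(4)=5, f(5)=8, f(6)=13, f(7)=21, f(8)=34, f(9)=55, f(10)=89, f(11)=144, f(12)=233, f(13)=377, f(14)=610.

Final answer: 610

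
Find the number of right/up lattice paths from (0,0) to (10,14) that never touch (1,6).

Total paths to (10,14): C(24,14) = 1961256.
Paths through (1,6): C(7,6) x C(17,8) = 170170.
Avoiding (1,6): 1961256 - 170170.

Final answer: 1791086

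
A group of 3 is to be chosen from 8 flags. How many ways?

C(8,3) = 8!/(3! x (8-3)!).

Final answer: C(8,3) = 56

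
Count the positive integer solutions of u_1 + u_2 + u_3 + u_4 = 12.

Substitute u'_i = u_i - 1 (so u'_i >= 0). Then sum u'_i = 12 - 4 = 8.
Stars and bars: C(8+4-1, 4-1) = C(11,3).

Final answer: C(11,3) = 165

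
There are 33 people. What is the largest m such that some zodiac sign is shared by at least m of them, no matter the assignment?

There are 12 possible values for zodiac sign. With 33 people and 12 categories, by pigeonhole: ceiling(33/12).

Final answer: 3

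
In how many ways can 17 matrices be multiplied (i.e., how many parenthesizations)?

This is a standard Catalan-number count: the answer is C_n. Here n = 17 - 1 = 16.
C_n = C(2n,n) - C(2n,n+1), so C_{16} = C(32,16) - C(32,17) = 601080390 - 565722720.

Final answer: C_{16} = 35357670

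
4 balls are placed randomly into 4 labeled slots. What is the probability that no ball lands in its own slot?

D(n) = (n-1)(D(n-1) + D(n-2)), D(0)=1, D(1)=0.
Building up: D(2)=1, D(3)=2, D(4)=9.
Total arrangements: 4! = 24.
Probability = D(4)/4! = 3/8.

Final answer: D(4)/4! = 9/24 = 0.375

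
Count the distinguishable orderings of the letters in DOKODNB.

Letters (B:1, D:2, K:1, N:1, O:2). Total letters: 7.
Permutations = 7!/(2! x 2!).

Final answer: 1260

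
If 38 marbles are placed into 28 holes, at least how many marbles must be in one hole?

By the pigeonhole principle: ceiling(38/28).

Final answer: 2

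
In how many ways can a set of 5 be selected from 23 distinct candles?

C(23,5) = 23!/(5! x (23-5)!).

Final answer: C(23,5) = 33649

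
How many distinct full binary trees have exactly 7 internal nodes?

This is counted by the nth Catalan number C_n. Here n = 7.
Using C_0 = 1 and C_(k+1) = C_k x 2(2k+1)/(k+2), build up term by term: C_1=1, C_2=2, C_3=5, C_4=14, C_5=42, C_6=132, C_7=429.

Final answer: C_{7} = 429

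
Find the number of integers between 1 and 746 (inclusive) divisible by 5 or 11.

Multiples of 5: 149. Multiples of 11: 67. Of both (lcm=55): 13.
By inclusion-exclusion: 149 + 67 - 13.

Final answer: 203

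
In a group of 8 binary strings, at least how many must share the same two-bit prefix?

There are 4 possible values for two-bit prefix. With 8 binary strings and 4 categories, by pigeonhole: ceiling(8/4).

Final answer: 2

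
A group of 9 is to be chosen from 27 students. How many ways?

C(27,9) = 27!/(9! x 18!).

Final answer: \binom{27}{9} = 4686825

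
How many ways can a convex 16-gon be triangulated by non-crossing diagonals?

This is a standard Catalan-number count: the answer is C_n. Here n = 16 - 2 = 14.
C_n = (2n)!/(n!(n+1)!), so C_{14} = 28!/(14! x 15!) = C(28,14)/15 = 40116600/15.

Final answer: C_{14} = 2674440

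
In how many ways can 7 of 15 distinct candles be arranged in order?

P(15,7) = 15!/(15-7)! = 15!/8!.

Final answer: P(15,7) = 32432400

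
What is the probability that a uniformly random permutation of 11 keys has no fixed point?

Use the recurrence D(n) = (n-1)(D(n-1) + D(n-2)) with D(0)=1, D(1)=0.
Building up: D(2)=1, D(3)=2, D(4)=9, D(5)=44, D(6)=265, D(7)=1854, D(8)=14833, D(9)=133496, D(10)=1334961, D(11)=14684570.
Total arrangements: 11! = 39916800.
Probability = D(11)/11! = 1468457/3991680.

Final answer: D(11)/11! = 14684570/39916800 = 0.367879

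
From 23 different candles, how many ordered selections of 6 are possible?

P(23,6) = 23!/(23-6)! = 23!/17!.

Final answer: P(23,6) = 72681840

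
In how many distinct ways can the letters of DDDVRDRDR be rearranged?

Letters (D:5, R:3, V:1). Total letters: 9.
Permutations = 9!/(5! x 3!).

Final answer: 504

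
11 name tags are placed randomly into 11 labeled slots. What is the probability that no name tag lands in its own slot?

D(n) = (n-1)(D(n-1) + D(n-2)), D(0)=1, D(1)=0.
Building up: D(2)=1, D(3)=2, D(4)=9, D(5)=44, D(6)=265, D(7)=1854, D(8)=14833, D(9)=133496, D(10)=1334961, D(11)=14684570.
Total arrangements: 11! = 39916800.
Probability = D(11)/11! = 1468457/3991680.

Final answer: D(11)/11! = 14684570/39916800 = 0.367879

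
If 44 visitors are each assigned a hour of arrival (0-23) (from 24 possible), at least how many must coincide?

There are 24 possible values for hour of arrival (0-23). With 44 visitors and 24 categories, by pigeonhole: ceiling(44/24).

Final answer: 2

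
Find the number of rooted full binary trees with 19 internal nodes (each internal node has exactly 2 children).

This is a standard Catalan-number count: the answer is C_n. Here n = 19.
C_n = (2n)!/(n!(n+1)!), so C_{19} = 38!/(19! x 20!) = C(38,19)/20 = 35345263800/20.

Final answer: C_{19} = 1767263190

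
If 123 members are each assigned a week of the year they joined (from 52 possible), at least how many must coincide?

There are 52 possible values for week of the year they joined. With 123 members and 52 categories, by pigeonhole: ceiling(123/52).

Final answer: 3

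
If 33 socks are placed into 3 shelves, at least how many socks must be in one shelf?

By the pigeonhole principle: ceiling(33/3).

Final answer: 11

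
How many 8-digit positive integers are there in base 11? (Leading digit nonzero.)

These are the integers in [11^7, 11^8), so the count is 11^8 - 11^7 = 10 x 11^7.

Final answer: 194871710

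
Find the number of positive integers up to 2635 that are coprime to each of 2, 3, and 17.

|div by 2|=1317, |div by 3|=878, |div by 17|=155.
|div by 2&3|=439, |div by 2&17|=77, |div by 3&17|=51, |div by all|=25.
By inclusion-exclusion, divisible by at least one: 1317+878+155-439-77-51+25 = 1808.
Not divisible by any: 2635 - 1808.

Final answer: 827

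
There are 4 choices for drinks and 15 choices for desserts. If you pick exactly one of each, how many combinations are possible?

By the multiplication principle: 4 x 15.

Final answer: 60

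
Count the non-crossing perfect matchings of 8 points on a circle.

This is counted by the nth Catalan number C_n. Here n = 8/2 = 4.
C_n = (2n)!/(n!(n+1)!), so C_{4} = 8!/(4! x 5!) = C(8,4)/5 = 70/5.

Final answer: C_{4} = 14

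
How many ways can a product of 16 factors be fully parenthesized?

The structures are counted by the Catalan number C_n. Here n = 16 - 1 = 15.
C_n = C(2n,n) - C(2n,n+1), so C_{15} = C(30,15) - C(30,16) = 155117520 - 145422675.

Final answer: C_{15} = 9694845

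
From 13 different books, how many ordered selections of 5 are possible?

P(13,5) = 13!/(13-5)! = 13!/8!.

Final answer: P(13,5) = 154440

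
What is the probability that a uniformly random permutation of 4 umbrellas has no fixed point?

Derangements satisfy D(n) = (n-1)(D(n-1) + D(n-2)), starting from D(0)=1, D(1)=0.
Building up: D(2)=1, D(3)=2, D(4)=9.
Total arrangements: 4! = 24.
Probability = D(4)/4! = 3/8.

Final answer: D(4)/4! = 9/24 = 0.375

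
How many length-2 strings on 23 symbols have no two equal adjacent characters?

First character: 23 choices. Each subsequent: 22 choices (must differ from the previous one).
Total: 23 x 22^1.

Final answer: 23 x 22^{1} = 506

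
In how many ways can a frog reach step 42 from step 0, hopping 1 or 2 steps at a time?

Let f(n) be the number of climbs. Removing the last move (1 or 2 steps) gives f(n) = f(n-1) + f(n-2); base cases f(1)=1, f(2)=2.
Computing successive values: f(1)=1, f(2)=2, f(3)=3, f(4)=5, f(5)=8, f(6)=13, f(7)=21, f(8)=34, f(9)=55, f(10)=89, f(11)=144, f(12)=233, f(13)=377, f(14)=610, f(15)=987, f(16)=1597, f(17)=2584, f(18)=4181, f(19)=6765, f(20)=10946, f(21)=17711, f(22)=28657, f(23)=46368, f(24)=75025, f(25)=121393, f(26)=196418, f(27)=317811, f(28)=514229, f(29)=832040, f(30)=1346269, f(31)=2178309, f(32)=3524578, f(33)=5702887, f(34)=9227465, f(35)=14930352, f(36)=24157817, f(37)=39088169, f(38)=63245986, f(39)=102334155, f(40)=165580141, f(41)=267914296, f(42)=433494437.

Final answer: 433494437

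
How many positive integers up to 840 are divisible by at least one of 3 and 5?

Multiples of 3: 280. Multiples of 5: 168. Of both (lcm=15): 56.
By inclusion-exclusion: 280 + 168 - 56.

Final answer: 392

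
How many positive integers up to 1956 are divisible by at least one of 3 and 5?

Multiples of 3: 652. Multiples of 5: 391. Of both (lcm=15): 130.
By inclusion-exclusion: 652 + 391 - 130.

Final answer: 913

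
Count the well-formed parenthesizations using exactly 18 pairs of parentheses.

The structures are counted by the Catalan number C_n. Here n = 18 (pairs).
C_n = C(2n,n)/(n+1), so C_{18} = C(36,18)/19 = 9075135300/19.

Final answer: C_{18} = 477638700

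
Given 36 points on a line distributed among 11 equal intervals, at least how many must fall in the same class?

By pigeonhole with 36 objects and 11 categories: ceiling(36/11).

Final answer: 4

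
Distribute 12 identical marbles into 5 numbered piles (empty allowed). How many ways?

Stars and bars: C(n+k-1, k-1) = C(16,4).

Final answer: C(16,4) = 1820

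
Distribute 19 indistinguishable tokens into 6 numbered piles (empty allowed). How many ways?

Stars and bars: C(n+k-1, k-1) = C(24,5).

Final answer: C(24,5) = 42504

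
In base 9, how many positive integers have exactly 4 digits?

Leading digit: 8 options (nonzero). Other 3 digit(s): 9 options each.
Total: 8 x 9^3.

Final answer: 5832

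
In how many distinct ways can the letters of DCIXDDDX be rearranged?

Letters (C:1, D:4, I:1, X:2). Total letters: 8.
Permutations = 8!/(4! x 2!).

Final answer: 840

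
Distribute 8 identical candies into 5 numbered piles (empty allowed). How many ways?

Stars and bars: C(n+k-1, k-1) = C(12,4).

Final answer: C(12,4) = 495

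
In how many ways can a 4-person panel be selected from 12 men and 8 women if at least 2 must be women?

Sum over valid woman counts:
C(8,2)C(12,2) = 1848
C(8,3)C(12,1) = 672
C(8,4)C(12,0) = 70
Total: 1848 + 672 + 70.

Final answer: 2590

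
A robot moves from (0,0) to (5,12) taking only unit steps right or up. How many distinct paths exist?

Each path has 5 right steps and 12 up steps in some order (17 steps total).
Choose which 12 of the 17 steps are up: C(17,12).

Final answer: C(17,12) = 6188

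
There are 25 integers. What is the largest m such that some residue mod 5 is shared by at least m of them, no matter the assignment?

There are 5 possible values for residue mod 5. With 25 integers and 5 categories, by pigeonhole: ceiling(25/5).

Final answer: 5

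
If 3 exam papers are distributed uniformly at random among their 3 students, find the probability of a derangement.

Derangements satisfy D(n) = (n-1)(D(n-1) + D(n-2)), starting from D(0)=1, D(1)=0.
Building up: D(2)=1, D(3)=2.
Total arrangements: 3! = 6.
Probability = D(3)/3! = 1/3.

Final answer: D(3)/3! = 2/6 = 0.333333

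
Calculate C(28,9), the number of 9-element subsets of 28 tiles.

C(28,9) = 28!/(9! x 19!).

Final answer: \binom{28}{9} = 6906900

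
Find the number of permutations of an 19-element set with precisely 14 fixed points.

Choose which 14 elements are fixed: C(19,14) = 11628.
Derange the remaining 5 using D(j) = (j-1)(D(j-1) + D(j-2)), D(0)=1, D(1)=0: D(2)=1, D(3)=2, D(4)=9, D(5)=44.
Total: 11628 x 44.

Final answer: C(19,14) D(5) = 511632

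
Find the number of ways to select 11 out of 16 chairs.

C(16,11) = 16!/(11! x 5!).

Final answer: \binom{16}{11} = 4368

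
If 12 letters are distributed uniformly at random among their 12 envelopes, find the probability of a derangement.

Derangements satisfy D(n) = (n-1)(D(n-1) + D(n-2)), starting from D(0)=1, D(1)=0.
Building up: D(2)=1, D(3)=2, D(4)=9, D(5)=44, D(6)=265, D(7)=1854, D(8)=14833, D(9)=133496, D(10)=1334961, D(11)=14684570, D(12)=176214841.
Total arrangements: 12! = 479001600.
Probability = D(12)/12! = 16019531/43545600.

Final answer: D(12)/12! = 176214841/479001600 = 0.367879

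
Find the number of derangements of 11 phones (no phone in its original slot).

Derangements satisfy D(n) = (n-1)(D(n-1) + D(n-2)), starting from D(0)=1, D(1)=0.
D(2) = 1 x (0 + 1) = 1
D(3) = 2 x (1 + 0) = 2
D(4) = 3 x (2 + 1) = 9
D(5) = 4 x (9 + 2) = 44
D(6) = 5 x (44 + 9) = 265
D(7) = 6 x (265 + 44) = 1854
D(8) = 7 x (1854 + 265) = 14833
D(9) = 8 x (14833 + 1854) = 133496
D(10) = 9 x (133496 + 14833) = 1334961
D(11) = 10 x (D(10) + D(9)) = 10 x (1334961 + 133496)

Final answer: D(11) = 14684570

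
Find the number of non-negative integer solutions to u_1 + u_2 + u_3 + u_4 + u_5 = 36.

Stars and bars with 36 stars and 4 bars:
C(36+5-1, 5-1) = C(40,4).

Final answer: C(40,4) = 91390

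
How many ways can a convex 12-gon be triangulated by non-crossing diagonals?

The structures are counted by the Catalan number C_n. Here n = 12 - 2 = 10.
C_n = (2n)!/(n!(n+1)!), so C_{10} = 20!/(10! x 11!) = C(20,10)/11 = 184756/11.

Final answer: C_{10} = 16796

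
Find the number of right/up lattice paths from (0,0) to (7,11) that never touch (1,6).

Total paths to (7,11): C(18,11) = 31824.
Paths through (1,6): C(7,6) x C(11,5) = 3234.
Avoiding (1,6): 31824 - 3234.

Final answer: 28590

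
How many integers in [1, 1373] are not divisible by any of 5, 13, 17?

|div by 5|=274, |div by 13|=105, |div by 17|=80.
|div by 5&13|=21, |div by 5&17|=16, |div by 13&17|=6, |div by all|=1.
By inclusion-exclusion, divisible by at least one: 274+105+80-21-16-6+1 = 417.
Not divisible by any: 1373 - 417.

Final answer: 956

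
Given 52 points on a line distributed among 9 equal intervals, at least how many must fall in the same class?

By pigeonhole with 52 objects and 9 categories: ceiling(52/9).

Final answer: 6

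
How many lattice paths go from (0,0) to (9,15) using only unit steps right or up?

Each path has 9 right steps and 15 up steps in some order (24 steps total).
Choose which 15 of the 24 steps are up: C(24,15).

Final answer: C(24,15) = 1307504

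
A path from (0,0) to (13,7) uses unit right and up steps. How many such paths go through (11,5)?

Paths (0,0)->(11,5): C(16,5) = 4368.
Paths (11,5)->(13,7): C(4,2) = 6.
By multiplication principle: 4368 x 6.

Final answer: 26208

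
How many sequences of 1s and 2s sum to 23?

Condition on the final move: it is a 1-step (f(n-1) ways to get there) or a 2-step (f(n-2) ways), so f(n) = f(n-1) + f(n-2), with f(1)=1, f(2)=2.
Computing successive values: f(1)=1, f(2)=2, f(3)=3, f(4)=5, f(5)=8, f(6)=13, f(7)=21, f(8)=34, f(9)=55, f(10)=89, f(11)=144, f(12)=233, f(13)=377, f(14)=610, f(15)=987, f(16)=1597, f(17)=2584, f(18)=4181, f(19)=6765, f(20)=10946, f(21)=17711, f(22)=28657, f(23)=46368.

Final answer: 46368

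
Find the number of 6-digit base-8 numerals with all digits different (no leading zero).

First digit: 7 (nonzero). Second: 7 (not first). Third: 6, etc.
Total: 7 x 7 x 6 x 5 x 4 x 3.

Final answer: 17640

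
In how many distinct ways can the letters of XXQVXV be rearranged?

Letters (Q:1, V:2, X:3). Total letters: 6.
Permutations = 6!/(3! x 2!).

Final answer: 60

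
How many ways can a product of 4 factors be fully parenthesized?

This is counted by the nth Catalan number C_n. Here n = 4 - 1 = 3.
Using C_0 = 1 and C_(k+1) = C_k x 2(2k+1)/(k+2), build up term by term: C_1=1, C_2=2, C_3=5.

Final answer: C_{3} = 5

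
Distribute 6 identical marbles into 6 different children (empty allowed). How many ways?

Stars and bars: C(n+k-1, k-1) = C(11,5).

Final answer: C(11,5) = 462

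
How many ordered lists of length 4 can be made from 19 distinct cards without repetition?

P(19,4) = 19!/(19-4)! = 19!/15!.

Final answer: P(19,4) = 93024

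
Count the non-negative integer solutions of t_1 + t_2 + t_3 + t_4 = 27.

Stars and bars with 27 stars and 3 bars:
C(27+4-1, 4-1) = C(30,3).

Final answer: C(30,3) = 4060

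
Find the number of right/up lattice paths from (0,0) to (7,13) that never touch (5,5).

Total paths to (7,13): C(20,13) = 77520.
Paths through (5,5): C(10,5) x C(10,8) = 11340.
Avoiding (5,5): 77520 - 11340.

Final answer: 66180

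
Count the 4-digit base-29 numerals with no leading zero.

Leading digit: 28 options (nonzero). Other 3 digit(s): 29 options each.
Total: 28 x 29^3.

Final answer: 682892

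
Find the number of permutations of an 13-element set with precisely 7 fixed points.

Choose which 7 elements are fixed: C(13,7) = 1716.
Derange the remaining 6 using D(j) = (j-1)(D(j-1) + D(j-2)), D(0)=1, D(1)=0: D(2)=1, D(3)=2, D(4)=9, D(5)=44, D(6)=265.
Total: 1716 x 265.

Final answer: C(13,7) D(6) = 454740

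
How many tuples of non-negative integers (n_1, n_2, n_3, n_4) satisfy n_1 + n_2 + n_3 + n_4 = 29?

Stars and bars with 29 stars and 3 bars:
C(29+4-1, 4-1) = C(32,3).

Final answer: C(32,3) = 4960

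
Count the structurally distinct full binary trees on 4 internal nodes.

This is counted by the nth Catalan number C_n. Here n = 4.
C_n = C(2n,n)/(n+1), so C_{4} = C(8,4)/5 = 70/5.

Final answer: C_{4} = 14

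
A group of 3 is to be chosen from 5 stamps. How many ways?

C(5,3) = 5!/(3! x (5-3)!).

Final answer: C(5,3) = 10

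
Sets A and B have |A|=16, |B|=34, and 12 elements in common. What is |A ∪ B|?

|A union B| = |A| + |B| - |A intersect B| = 16 + 34 - 12.

Final answer: 38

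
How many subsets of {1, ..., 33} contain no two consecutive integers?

Let a(n) count such subsets of {1, ..., n}. Either n is excluded (a(n-1) ways) or n is included, forcing n-1 out (a(n-2) ways), so a(n) = a(n-1) + a(n-2) with a(1)=2, a(2)=3.
Computing successive values: a(1)=2, a(2)=3, a(3)=5, a(4)=8, a(5)=13, a(6)=21, a(7)=34, a(8)=55, a(9)=89, a(10)=144, a(11)=233, a(12)=377, a(13)=610, a(14)=987, a(15)=1597, a(16)=2584, a(17)=4181, a(18)=6765, a(19)=10946, a(20)=17711, a(21)=28657, a(22)=46368, a(23)=75025, a(24)=121393, a(25)=196418, a(26)=317811, a(27)=514229, a(28)=832040, a(29)=1346269, a(30)=2178309, a(31)=3524578, a(32)=5702887, a(33)=9227465.

Final answer: 9227465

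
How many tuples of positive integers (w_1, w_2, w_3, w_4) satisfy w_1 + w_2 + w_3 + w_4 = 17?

Substitute w'_i = w_i - 1 (so w'_i >= 0). Then sum w'_i = 17 - 4 = 13.
Stars and bars: C(13+4-1, 4-1) = C(16,3).

Final answer: C(16,3) = 560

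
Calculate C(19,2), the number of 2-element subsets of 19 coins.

C(19,2) = 19!/(2! x (19-2)!).

Final answer: C(19,2) = 171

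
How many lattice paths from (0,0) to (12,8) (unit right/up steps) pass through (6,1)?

Paths (0,0)->(6,1): C(7,1) = 7.
Paths (6,1)->(12,8): C(13,7) = 1716.
By multiplication principle: 7 x 1716.

Final answer: 12012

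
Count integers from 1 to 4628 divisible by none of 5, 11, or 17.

|div by 5|=925, |div by 11|=420, |div by 17|=272.
|div by 5&11|=84, |div by 5&17|=54, |div by 11&17|=24, |div by all|=4.
By inclusion-exclusion, divisible by at least one: 925+420+272-84-54-24+4 = 1459.
Not divisible by any: 4628 - 1459.

Final answer: 3169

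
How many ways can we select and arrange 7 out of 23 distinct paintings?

P(23,7) = 23!/(23-7)! = 23!/16!.

Final answer: P(23,7) = 1235591280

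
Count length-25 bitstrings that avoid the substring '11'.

A valid string ends in 0 (append to any length-(n-1) valid string) or in 01 (append to any length-(n-2) valid string), so a(n) = a(n-1) + a(n-2) with a(1)=2, a(2)=3.
Building up term by term: a(1)=2, a(2)=3, a(3)=5, a(4)=8, a(5)=13, a(6)=21, a(7)=34, a(8)=55, a(9)=89, a(10)=144, a(11)=233, a(12)=377, a(13)=610, a(14)=987, a(15)=1597, a(16)=2584, a(17)=4181, a(18)=6765, a(19)=10946, a(20)=17711, a(21)=28657, a(22)=46368, a(23)=75025, a(24)=121393, a(25)=196418.

Final answer: 196418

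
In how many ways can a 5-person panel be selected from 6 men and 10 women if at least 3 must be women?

Sum over valid woman counts:
C(10,3)C(6,2) = 1800
C(10,4)C(6,1) = 1260
C(10,5)C(6,0) = 252
Total: 1800 + 1260 + 252.

Final answer: 3312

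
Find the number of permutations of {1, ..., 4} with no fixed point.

D(n) = (n-1)(D(n-1) + D(n-2)), D(0)=1, D(1)=0.
D(2) = 1 x (0 + 1) = 1
D(3) = 2 x (1 + 0) = 2
D(4) = 3 x (D(3) + D(2)) = 3 x (2 + 1)

Final answer: D(4) = 9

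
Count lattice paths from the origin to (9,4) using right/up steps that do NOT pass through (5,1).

Total paths to (9,4): C(13,4) = 715.
Paths through (5,1): C(6,1) x C(7,3) = 210.
Avoiding (5,1): 715 - 210.

Final answer: 505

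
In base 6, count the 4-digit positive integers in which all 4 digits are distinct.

The leading digit has 5 choices (anything but zero); the next has 5 (anything but the first), then 4, and so on, one fewer each time.
Total: 5 x 5 x 4 x 3.

Final answer: 300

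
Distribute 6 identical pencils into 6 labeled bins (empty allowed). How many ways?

Stars and bars: C(n+k-1, k-1) = C(11,5).

Final answer: C(11,5) = 462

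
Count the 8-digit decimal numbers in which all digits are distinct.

First digit: 9 (not 0). Second: 9 (not first). Third: 8, etc.
Total: 9 x 9 x 8 x 7 x 6 x 5 x 4 x 3.

Final answer: 1632960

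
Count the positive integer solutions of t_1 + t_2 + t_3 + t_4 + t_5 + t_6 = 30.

Substitute t'_i = t_i - 1 (so t'_i >= 0). Then sum t'_i = 30 - 6 = 24.
Stars and bars: C(24+6-1, 6-1) = C(29,5).

Final answer: C(29,5) = 118755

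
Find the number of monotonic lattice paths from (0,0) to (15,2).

Each path has 15 right steps and 2 up steps in some order (17 steps total).
Choose which 2 of the 17 steps are up: C(17,2).

Final answer: C(17,2) = 136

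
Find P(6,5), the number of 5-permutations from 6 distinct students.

P(6,5) = 6!/(6-5)! = 6!/1!.

Final answer: P(6,5) = 720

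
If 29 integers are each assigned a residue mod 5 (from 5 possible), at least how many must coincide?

There are 5 possible values for residue mod 5. With 29 integers and 5 categories, by pigeonhole: ceiling(29/5).

Final answer: 6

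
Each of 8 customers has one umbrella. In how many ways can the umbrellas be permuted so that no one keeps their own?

D(n) = (n-1)(D(n-1) + D(n-2)), D(0)=1, D(1)=0.
D(2) = 1 x (0 + 1) = 1
D(3) = 2 x (1 + 0) = 2
D(4) = 3 x (2 + 1) = 9
D(5) = 4 x (9 + 2) = 44
D(6) = 5 x (44 + 9) = 265
D(7) = 6 x (265 + 44) = 1854
D(8) = 7 x (D(7) + D(6)) = 7 x (1854 + 265)

Final answer: D(8) = 14833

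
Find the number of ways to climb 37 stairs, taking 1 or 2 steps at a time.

Let f(n) be the number of climbs. Removing the last move (1 or 2 steps) gives f(n) = f(n-1) + f(n-2); base cases f(1)=1, f(2)=2.
Iterating the recurrence: f(1)=1, f(2)=2, f(3)=3, f(4)=5, f(5)=8, f(6)=13, f(7)=21, f(8)=34, f(9)=55, f(10)=89, f(11)=144, f(12)=233, f(13)=377, f(14)=610, f(15)=987, f(16)=1597, f(17)=2584, f(18)=4181, f(19)=6765, f(20)=10946, f(21)=17711, f(22)=28657, f(23)=46368, f(24)=75025, f(25)=121393, f(26)=196418, f(27)=317811, f(28)=514229, f(29)=832040, f(30)=1346269, f(31)=2178309, f(32)=3524578, f(33)=5702887, f(34)=9227465, f(35)=14930352, f(36)=24157817, f(37)=39088169.

Final answer: 39088169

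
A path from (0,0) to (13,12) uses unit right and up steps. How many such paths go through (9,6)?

Paths (0,0)->(9,6): C(15,6) = 5005.
Paths (9,6)->(13,12): C(10,6) = 210.
By multiplication principle: 5005 x 210.

Final answer: 1051050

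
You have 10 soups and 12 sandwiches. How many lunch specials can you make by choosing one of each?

By the multiplication principle: 10 x 12.

Final answer: 120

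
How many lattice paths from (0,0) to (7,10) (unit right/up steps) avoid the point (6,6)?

Total paths to (7,10): C(17,10) = 19448.
Paths through (6,6): C(12,6) x C(5,4) = 4620.
Avoiding (6,6): 19448 - 4620.

Final answer: 14828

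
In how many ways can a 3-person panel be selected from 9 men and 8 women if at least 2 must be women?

Sum over valid woman counts:
C(8,2)C(9,1) = 252
C(8,3)C(9,0) = 56
Total: 252 + 56.

Final answer: 308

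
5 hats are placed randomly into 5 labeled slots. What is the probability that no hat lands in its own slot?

Derangements satisfy D(n) = (n-1)(D(n-1) + D(n-2)), starting from D(0)=1, D(1)=0.
Building up: D(2)=1, D(3)=2, D(4)=9, D(5)=44.
Total arrangements: 5! = 120.
Probability = D(5)/5! = 11/30.

Final answer: D(5)/5! = 44/120 = 0.366667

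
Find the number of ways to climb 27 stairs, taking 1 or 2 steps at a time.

Let f(n) be the number of climbs. Removing the last move (1 or 2 steps) gives f(n) = f(n-1) + f(n-2); base cases f(1)=1, f(2)=2.
Building up term by term: f(1)=1, f(2)=2, f(3)=3, f(4)=5, f(5)=8, f(6)=13, f(7)=21, f(8)=34, f(9)=55, f(10)=89, f(11)=144, f(12)=233, f(13)=377, f(14)=610, f(15)=987, f(16)=1597, f(17)=2584, f(18)=4181, f(19)=6765, f(20)=10946, f(21)=17711, f(22)=28657, f(23)=46368, f(24)=75025, f(25)=121393, f(26)=196418, f(27)=317811.

Final answer: 317811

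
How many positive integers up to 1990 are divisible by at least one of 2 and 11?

Multiples of 2: 995. Multiples of 11: 180. Of both (lcm=22): 90.
By inclusion-exclusion: 995 + 180 - 90.

Final answer: 1085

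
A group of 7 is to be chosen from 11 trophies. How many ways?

C(11,7) = 11!/(7! x (11-7)!).

Final answer: C(11,7) = 330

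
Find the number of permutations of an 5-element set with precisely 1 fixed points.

Choose which 1 elements are fixed: C(5,1) = 5.
Derange the remaining 4 using D(j) = (j-1)(D(j-1) + D(j-2)), D(0)=1, D(1)=0: D(2)=1, D(3)=2, D(4)=9.
Total: 5 x 9.

Final answer: C(5,1) D(4) = 45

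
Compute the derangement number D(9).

D(n) = (n-1)(D(n-1) + D(n-2)), D(0)=1, D(1)=0.
Building up: D(2)=1, D(3)=2, D(4)=9, D(5)=44, D(6)=265, D(7)=1854, D(8)=14833.
D(9) = 8 x (D(8) + D(7)) = 8 x (14833 + 1854).

Final answer: D(9) = 133496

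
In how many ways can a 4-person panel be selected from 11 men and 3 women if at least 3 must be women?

Sum over valid woman counts:
C(3,3)C(11,1).

Final answer: 11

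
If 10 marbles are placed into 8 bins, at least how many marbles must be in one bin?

By the pigeonhole principle: ceiling(10/8).

Final answer: 2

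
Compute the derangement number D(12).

Use the recurrence D(n) = (n-1)(D(n-1) + D(n-2)) with D(0)=1, D(1)=0.
Building up: D(2)=1, D(3)=2, D(4)=9, D(5)=44, D(6)=265, D(7)=1854, D(8)=14833, D(9)=133496, D(10)=1334961, D(11)=14684570.
D(12) = 11 x (D(11) + D(10)) = 11 x (14684570 + 1334961).

Final answer: D(12) = 176214841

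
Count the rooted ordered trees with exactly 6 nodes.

The structures are counted by the Catalan number C_n. Here n = 6 - 1 = 5.
C_n = (2n)!/(n!(n+1)!), so C_{5} = 10!/(5! x 6!) = C(10,5)/6 = 252/6.

Final answer: C_{5} = 42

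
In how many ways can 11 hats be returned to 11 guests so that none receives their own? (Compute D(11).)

Use the recurrence D(n) = (n-1)(D(n-1) + D(n-2)) with D(0)=1, D(1)=0.
D(2) = 1 x (0 + 1) = 1
D(3) = 2 x (1 + 0) = 2
D(4) = 3 x (2 + 1) = 9
D(5) = 4 x (9 + 2) = 44
D(6) = 5 x (44 + 9) = 265
D(7) = 6 x (265 + 44) = 1854
D(8) = 7 x (1854 + 265) = 14833
D(9) = 8 x (14833 + 1854) = 133496
D(10) = 9 x (133496 + 14833) = 1334961
D(11) = 10 x (D(10) + D(9)) = 10 x (1334961 + 133496)

Final answer: D(11) = 14684570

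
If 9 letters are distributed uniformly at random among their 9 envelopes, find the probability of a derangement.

D(n) = (n-1)(D(n-1) + D(n-2)), D(0)=1, D(1)=0.
Building up: D(2)=1, D(3)=2, D(4)=9, D(5)=44, D(6)=265, D(7)=1854, D(8)=14833, D(9)=133496.
Total arrangements: 9! = 362880.
Probability = D(9)/9! = 16687/45360.

Final answer: D(9)/9! = 133496/362880 = 0.367879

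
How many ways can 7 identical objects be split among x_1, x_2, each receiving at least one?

Substitute x'_i = x_i - 1 (so x'_i >= 0). Then sum x'_i = 7 - 2 = 5.
Stars and bars: C(5+2-1, 2-1) = C(6,1).

Final answer: C(6,1) = 6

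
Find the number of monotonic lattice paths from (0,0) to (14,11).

Each path has 14 right steps and 11 up steps in some order (25 steps total).
Choose which 11 of the 25 steps are up: C(25,11).

Final answer: C(25,11) = 4457400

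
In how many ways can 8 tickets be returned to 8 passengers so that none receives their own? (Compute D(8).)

D(n) = (n-1)(D(n-1) + D(n-2)), D(0)=1, D(1)=0.
D(2) = 1 x (0 + 1) = 1
D(3) = 2 x (1 + 0) = 2
D(4) = 3 x (2 + 1) = 9
D(5) = 4 x (9 + 2) = 44
D(6) = 5 x (44 + 9) = 265
D(7) = 6 x (265 + 44) = 1854
D(8) = 7 x (D(7) + D(6)) = 7 x (1854 + 265)

Final answer: D(8) = 14833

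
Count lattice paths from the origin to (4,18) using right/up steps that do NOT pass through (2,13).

Total paths to (4,18): C(22,18) = 7315.
Paths through (2,13): C(15,13) x C(7,5) = 2205.
Avoiding (2,13): 7315 - 2205.

Final answer: 5110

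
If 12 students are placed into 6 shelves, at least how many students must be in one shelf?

By the pigeonhole principle: ceiling(12/6).

Final answer: 2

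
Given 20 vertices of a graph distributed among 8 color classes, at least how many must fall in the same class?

By pigeonhole with 20 objects and 8 categories: ceiling(20/8).

Final answer: 3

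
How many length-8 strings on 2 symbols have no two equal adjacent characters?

Let g(n) count such strings. g(1) = 2, and each valid string of length n-1 extends in 1 ways (any symbol but the last), so g(n) = 1 g(n-1).
Total: g(8) = 2 x 1^7.

Final answer: 2 x 1^{7} = 2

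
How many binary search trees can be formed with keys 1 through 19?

This is a standard Catalan-number count: the answer is C_n. Here n = 19.
C_n = C(2n,n)/(n+1), so C_{19} = C(38,19)/20 = 35345263800/20.

Final answer: C_{19} = 1767263190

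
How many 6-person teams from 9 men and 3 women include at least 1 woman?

Sum over valid woman counts:
C(3,1)C(9,5) = 378
C(3,2)C(9,4) = 378
C(3,3)C(9,3) = 84
Total: 378 + 378 + 84.

Final answer: 840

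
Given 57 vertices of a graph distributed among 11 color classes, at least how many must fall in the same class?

By pigeonhole with 57 objects and 11 categories: ceiling(57/11).

Final answer: 6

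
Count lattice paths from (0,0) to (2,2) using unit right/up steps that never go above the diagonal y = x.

Total monotonic paths to (2,2): C(4,2) = 6.
Paths that cross above y=x (reflection bijection): C(4,3) = 4.
Valid Dyck paths: 6 - 4.
(Check: C(4,2) - C(4,3) = C(4,2)/3, the Catalan number C_{2}.)

Final answer: C_{2} = 2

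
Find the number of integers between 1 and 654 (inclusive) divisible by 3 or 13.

Multiples of 3: 218. Multiples of 13: 50. Of both (lcm=39): 16.
By inclusion-exclusion: 218 + 50 - 16.

Final answer: 252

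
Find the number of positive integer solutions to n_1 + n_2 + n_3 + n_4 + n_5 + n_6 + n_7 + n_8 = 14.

Substitute n'_i = n_i - 1 (so n'_i >= 0). Then sum n'_i = 14 - 8 = 6.
Stars and bars: C(6+8-1, 8-1) = C(13,7).

Final answer: C(13,7) = 1716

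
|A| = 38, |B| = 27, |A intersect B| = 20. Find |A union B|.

|A union B| = |A| + |B| - |A intersect B| = 38 + 27 - 20.

Final answer: 45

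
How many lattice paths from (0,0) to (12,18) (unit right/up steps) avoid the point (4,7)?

Total paths to (12,18): C(30,18) = 86493225.
Paths through (4,7): C(11,7) x C(19,11) = 24942060.
Avoiding (4,7): 86493225 - 24942060.

Final answer: 61551165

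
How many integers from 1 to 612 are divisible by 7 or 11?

Multiples of 7: 87. Multiples of 11: 55. Of both (lcm=77): 7.
By inclusion-exclusion: 87 + 55 - 7.

Final answer: 135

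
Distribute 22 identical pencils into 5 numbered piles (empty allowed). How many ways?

Stars and bars: C(n+k-1, k-1) = C(26,4).

Final answer: C(26,4) = 14950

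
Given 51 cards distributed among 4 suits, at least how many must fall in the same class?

By pigeonhole with 51 objects and 4 categories: ceiling(51/4).

Final answer: 13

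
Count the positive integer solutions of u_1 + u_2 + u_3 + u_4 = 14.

Substitute u'_i = u_i - 1 (so u'_i >= 0). Then sum u'_i = 14 - 4 = 10.
Stars and bars: C(10+4-1, 4-1) = C(13,3).

Final answer: C(13,3) = 286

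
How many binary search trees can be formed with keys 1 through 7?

The structures are counted by the Catalan number C_n. Here n = 7.
Using C_0 = 1 and C_(k+1) = C_k x 2(2k+1)/(k+2), build up term by term: C_1=1, C_2=2, C_3=5, C_4=14, C_5=42, C_6=132, C_7=429.

Final answer: C_{7} = 429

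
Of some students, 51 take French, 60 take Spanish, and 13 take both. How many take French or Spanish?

|A union B| = |A| + |B| - |A intersect B| = 51 + 60 - 13.

Final answer: 98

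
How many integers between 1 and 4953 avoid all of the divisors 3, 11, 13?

|div by 3|=1651, |div by 11|=450, |div by 13|=381.
|div by 3&11|=150, |div by 3&13|=127, |div by 11&13|=34, |div by all|=11.
By inclusion-exclusion, divisible by at least one: 1651+450+381-150-127-34+11 = 2182.
Not divisible by any: 4953 - 2182.

Final answer: 2771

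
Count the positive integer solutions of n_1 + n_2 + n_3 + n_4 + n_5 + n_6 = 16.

Substitute n'_i = n_i - 1 (so n'_i >= 0). Then sum n'_i = 16 - 6 = 10.
Stars and bars: C(10+6-1, 6-1) = C(15,5).

Final answer: C(15,5) = 3003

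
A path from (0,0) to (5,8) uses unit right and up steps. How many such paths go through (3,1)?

Paths (0,0)->(3,1): C(4,1) = 4.
Paths (3,1)->(5,8): C(9,7) = 36.
By multiplication principle: 4 x 36.

Final answer: 144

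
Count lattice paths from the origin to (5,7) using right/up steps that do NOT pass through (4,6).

Total paths to (5,7): C(12,7) = 792.
Paths through (4,6): C(10,6) x C(2,1) = 420.
Avoiding (4,6): 792 - 420.

Final answer: 372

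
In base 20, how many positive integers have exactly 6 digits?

In base 20, the leading digit has 19 choices (1..19); each of the remaining 5 digits has 20 choices.
Total: 19 x 20^5.

Final answer: 60800000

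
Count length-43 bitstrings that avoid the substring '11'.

Classify by the final bit: ...0 gives a(n-1) strings, ...01 gives a(n-2) strings. Thus a(n) = a(n-1) + a(n-2) with a(1)=2, a(2)=3.
Building up term by term: a(1)=2, a(2)=3, a(3)=5, a(4)=8, a(5)=13, a(6)=21, a(7)=34, a(8)=55, a(9)=89, a(10)=144, a(11)=233, a(12)=377, a(13)=610, a(14)=987, a(15)=1597, a(16)=2584, a(17)=4181, a(18)=6765, a(19)=10946, a(20)=17711, a(21)=28657, a(22)=46368, a(23)=75025, a(24)=121393, a(25)=196418, a(26)=317811, a(27)=514229, a(28)=832040, a(29)=1346269, a(30)=2178309, a(31)=3524578, a(32)=5702887, a(33)=9227465, a(34)=14930352, a(35)=24157817, a(36)=39088169, a(37)=63245986, a(38)=102334155, a(39)=165580141, a(40)=267914296, a(41)=433494437, a(42)=701408733, a(43)=1134903170.

Final answer: 1134903170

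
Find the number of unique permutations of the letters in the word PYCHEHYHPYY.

Letters (C:1, E:1, H:3, P:2, Y:4). Total letters: 11.
Permutations = 11!/(4! x 3! x 2!).

Final answer: 138600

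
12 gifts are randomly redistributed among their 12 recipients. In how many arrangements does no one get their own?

Use the recurrence D(n) = (n-1)(D(n-1) + D(n-2)) with D(0)=1, D(1)=0.
D(2) = 1 x (0 + 1) = 1
D(3) = 2 x (1 + 0) = 2
D(4) = 3 x (2 + 1) = 9
D(5) = 4 x (9 + 2) = 44
D(6) = 5 x (44 + 9) = 265
D(7) = 6 x (265 + 44) = 1854
D(8) = 7 x (1854 + 265) = 14833
D(9) = 8 x (14833 + 1854) = 133496
D(10) = 9 x (133496 + 14833) = 1334961
D(11) = 10 x (1334961 + 133496) = 14684570
D(12) = 11 x (D(11) + D(10)) = 11 x (14684570 + 1334961)

Final answer: D(12) = 176214841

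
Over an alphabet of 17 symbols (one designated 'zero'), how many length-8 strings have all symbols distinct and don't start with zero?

First digit: 16 (nonzero). Second: 16 (not first). Third: 15, etc.
Total: 16 x 16 x 15 x 14 x 13 x 12 x 11 x 10.

Final answer: 922521600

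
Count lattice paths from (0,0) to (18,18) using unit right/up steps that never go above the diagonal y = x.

Total monotonic paths to (18,18): C(36,18) = 9075135300.
Reflecting each bad path at its first crossing gives a bijection with paths to (17,19): C(36,19) = 8597496600.
Valid Dyck paths: 9075135300 - 8597496600.
(These counts are the Catalan numbers.)

Final answer: C_{18} = 477638700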